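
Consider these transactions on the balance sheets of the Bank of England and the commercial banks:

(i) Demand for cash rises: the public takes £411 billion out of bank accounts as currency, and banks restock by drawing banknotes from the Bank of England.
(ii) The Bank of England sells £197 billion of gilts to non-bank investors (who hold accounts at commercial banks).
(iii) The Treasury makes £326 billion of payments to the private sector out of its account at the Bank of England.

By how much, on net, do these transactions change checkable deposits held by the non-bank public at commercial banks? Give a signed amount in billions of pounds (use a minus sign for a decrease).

Currency withdrawal £411 billion: non-bank counterparties' bank balances fall → −£411B.
Asset sale (to non-banks) £197 billion: non-bank counterparties' bank balances fall → −£197B.
Government spending £326 billion: non-bank counterparties' bank balances rise → +£326B.
Net: −411 − 197 + 326 = -£282 billion.

-£282 billion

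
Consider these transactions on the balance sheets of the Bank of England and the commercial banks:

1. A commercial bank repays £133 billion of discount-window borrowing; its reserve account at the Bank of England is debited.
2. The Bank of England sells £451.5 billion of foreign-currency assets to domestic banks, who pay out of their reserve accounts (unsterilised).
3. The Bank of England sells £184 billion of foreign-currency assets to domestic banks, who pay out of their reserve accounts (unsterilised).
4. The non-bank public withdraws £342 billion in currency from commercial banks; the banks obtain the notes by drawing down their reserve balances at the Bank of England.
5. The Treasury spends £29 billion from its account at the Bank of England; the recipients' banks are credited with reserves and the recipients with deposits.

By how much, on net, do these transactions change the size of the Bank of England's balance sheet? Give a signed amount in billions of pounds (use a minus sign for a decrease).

Bank of England balance sheet:
  Assets:      Loans to banks −£133B, Foreign assets −£635.5B
  Liabilities: Bank reserves −£1081.5B, Currency in circulation +£342B, Government deposits −£29B
Commercial banking system:
  Assets:      Reserves at CB −£1081.5B, Foreign assets +£635.5B
  Liabilities: Checkable deposits −£313B, Borrowings from CB −£133B
Change in total Bank of England assets = -£768.5 billion.

-£768.5 billion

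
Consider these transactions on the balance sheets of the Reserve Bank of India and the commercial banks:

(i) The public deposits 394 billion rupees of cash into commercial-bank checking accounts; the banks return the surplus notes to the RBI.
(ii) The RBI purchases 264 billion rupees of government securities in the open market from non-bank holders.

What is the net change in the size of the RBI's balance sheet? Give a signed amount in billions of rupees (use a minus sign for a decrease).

+264 billion

RBI balance sheet:
  Assets:      Securities +264B
  Liabilities: Bank reserves +658B, Currency in circulation −394B
Change in total RBI assets = +264 billion.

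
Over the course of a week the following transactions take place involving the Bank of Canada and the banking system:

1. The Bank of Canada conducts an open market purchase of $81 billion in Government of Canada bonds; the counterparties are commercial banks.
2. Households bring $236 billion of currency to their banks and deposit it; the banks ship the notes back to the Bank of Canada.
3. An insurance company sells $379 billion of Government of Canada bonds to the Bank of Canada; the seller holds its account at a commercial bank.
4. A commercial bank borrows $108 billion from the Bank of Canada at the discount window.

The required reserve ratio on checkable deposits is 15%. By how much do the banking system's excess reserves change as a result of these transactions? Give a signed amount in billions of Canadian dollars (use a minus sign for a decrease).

+$711.75 billion

OMO purchase (from banks) $81 billion: reserves +$81B, deposits 0.
Currency deposit $236 billion: reserves +$236B, deposits +$236B.
Asset purchase (from non-banks) $379 billion: reserves +$379B, deposits +$379B.
Discount-window loan $108 billion: reserves +$108B, deposits 0.
Totals: Δreserves = +$804B, Δdeposits = +$615B.
Δrequired reserves = 15% × +$615B = +$92.25B.
Δexcess reserves = Δreserves − Δrequired = +$804B − (+$92.25B) = +$711.75 billion.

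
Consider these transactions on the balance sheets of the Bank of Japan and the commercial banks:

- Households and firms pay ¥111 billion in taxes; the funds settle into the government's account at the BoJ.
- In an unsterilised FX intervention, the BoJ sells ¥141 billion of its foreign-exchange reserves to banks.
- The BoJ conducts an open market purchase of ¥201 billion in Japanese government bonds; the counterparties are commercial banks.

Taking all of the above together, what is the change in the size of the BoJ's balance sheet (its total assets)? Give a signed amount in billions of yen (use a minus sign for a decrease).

+¥60 billion

Government account inflow ¥111 billion: only the composition of liabilities changes → 0.
FX sale ¥141 billion: a BoJ asset is shed → −¥141B.
OMO purchase (from banks) ¥201 billion: a BoJ asset is acquired → +¥201B.
Net: 0 − 141 + 201 = +¥60 billion.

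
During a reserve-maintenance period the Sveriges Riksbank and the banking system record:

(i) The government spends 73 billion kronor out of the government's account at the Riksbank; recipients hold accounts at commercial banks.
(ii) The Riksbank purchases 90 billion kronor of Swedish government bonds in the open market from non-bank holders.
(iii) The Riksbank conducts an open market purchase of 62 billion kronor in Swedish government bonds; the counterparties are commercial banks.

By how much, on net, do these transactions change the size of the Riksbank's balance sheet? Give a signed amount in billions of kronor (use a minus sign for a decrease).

+152 billion

Government spending 73 billion kronor: only the composition of liabilities changes → 0.
Asset purchase (from non-banks) 90 billion kronor: a Riksbank asset is acquired → +90B.
OMO purchase (from banks) 62 billion kronor: a Riksbank asset is acquired → +62B.
Net: 0 + 90 + 62 = +152 billion.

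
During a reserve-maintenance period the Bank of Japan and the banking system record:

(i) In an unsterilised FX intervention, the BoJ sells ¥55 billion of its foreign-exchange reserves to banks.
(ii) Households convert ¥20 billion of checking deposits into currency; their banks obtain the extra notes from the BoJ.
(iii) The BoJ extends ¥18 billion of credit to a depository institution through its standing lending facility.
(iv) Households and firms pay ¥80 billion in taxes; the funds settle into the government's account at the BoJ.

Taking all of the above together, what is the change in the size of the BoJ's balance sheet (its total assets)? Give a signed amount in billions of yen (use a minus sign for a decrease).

-¥37 billion

BoJ balance sheet:
  Assets:      Loans to banks +¥18B, Foreign assets −¥55B
  Liabilities: Bank reserves −¥137B, Currency in circulation +¥20B, Government deposits +¥80B
Commercial banking system:
  Assets:      Reserves at CB −¥137B, Foreign assets +¥55B
  Liabilities: Checkable deposits −¥100B, Borrowings from CB +¥18B
Change in total BoJ assets = -¥37 billion.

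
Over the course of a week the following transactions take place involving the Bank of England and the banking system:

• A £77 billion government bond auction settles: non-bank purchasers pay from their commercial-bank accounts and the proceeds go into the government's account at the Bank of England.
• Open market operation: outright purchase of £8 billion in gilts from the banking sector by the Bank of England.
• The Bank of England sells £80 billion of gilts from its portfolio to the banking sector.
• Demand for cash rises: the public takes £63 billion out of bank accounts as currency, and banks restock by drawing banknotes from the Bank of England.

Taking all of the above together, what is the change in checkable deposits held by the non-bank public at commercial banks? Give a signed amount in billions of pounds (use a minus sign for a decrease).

-£140 billion

Bank of England balance sheet:
  Assets:      Securities −£72B
  Liabilities: Bank reserves −£212B, Currency in circulation +£63B, Government deposits +£77B
Commercial banking system:
  Assets:      Reserves at CB −£212B, Securities +£72B
  Liabilities: Checkable deposits −£140B
So the change in checkable deposits held by the non-bank public at commercial banks is -£140 billion.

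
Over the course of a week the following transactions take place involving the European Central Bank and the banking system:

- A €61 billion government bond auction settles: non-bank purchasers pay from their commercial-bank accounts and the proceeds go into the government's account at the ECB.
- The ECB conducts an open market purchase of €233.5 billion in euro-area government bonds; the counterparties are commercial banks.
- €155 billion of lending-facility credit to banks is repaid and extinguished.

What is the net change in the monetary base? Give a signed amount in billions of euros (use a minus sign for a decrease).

ECB balance sheet:
  Assets:      Securities +€233.5B, Loans to banks −€155B
  Liabilities: Bank reserves +€17.5B, Government deposits +€61B
Commercial banking system:
  Assets:      Reserves at CB +€17.5B, Securities −€233.5B
  Liabilities: Checkable deposits −€61B, Borrowings from CB −€155B
Monetary base = currency + reserves: 0 + (+€17.5B) = +€17.5 billion.

+€17.5 billion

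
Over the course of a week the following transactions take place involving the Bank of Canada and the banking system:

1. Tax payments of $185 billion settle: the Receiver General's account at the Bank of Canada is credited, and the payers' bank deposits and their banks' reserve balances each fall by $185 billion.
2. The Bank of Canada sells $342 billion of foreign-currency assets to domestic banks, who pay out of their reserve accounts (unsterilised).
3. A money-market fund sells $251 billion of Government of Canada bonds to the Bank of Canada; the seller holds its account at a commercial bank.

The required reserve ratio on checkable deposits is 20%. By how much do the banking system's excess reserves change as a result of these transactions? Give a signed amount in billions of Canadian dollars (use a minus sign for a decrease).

Government account inflow $185 billion: reserves −$185B, deposits −$185B.
FX sale $342 billion: reserves −$342B, deposits 0.
Asset purchase (from non-banks) $251 billion: reserves +$251B, deposits +$251B.
Totals: Δreserves = −$276B, Δdeposits = +$66B.
Δrequired reserves = 20% × +$66B = +$13.2B.
Δexcess reserves = Δreserves − Δrequired = −$276B − (+$13.2B) = -$289.2 billion.

-$289.2 billion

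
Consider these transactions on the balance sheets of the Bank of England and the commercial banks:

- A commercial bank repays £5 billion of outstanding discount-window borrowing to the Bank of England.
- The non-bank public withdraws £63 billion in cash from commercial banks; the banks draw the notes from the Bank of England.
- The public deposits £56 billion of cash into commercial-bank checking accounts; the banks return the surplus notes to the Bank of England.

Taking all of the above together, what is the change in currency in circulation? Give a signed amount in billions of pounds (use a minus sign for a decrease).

+£7 billion

Discount-window repayment £5 billion: no currency enters or leaves circulation → 0.
Currency withdrawal £63 billion: notes leave the central bank → +£63B.
Currency deposit £56 billion: notes return to the central bank → −£56B.
Net: 0 + 63 − 56 = +£7 billion.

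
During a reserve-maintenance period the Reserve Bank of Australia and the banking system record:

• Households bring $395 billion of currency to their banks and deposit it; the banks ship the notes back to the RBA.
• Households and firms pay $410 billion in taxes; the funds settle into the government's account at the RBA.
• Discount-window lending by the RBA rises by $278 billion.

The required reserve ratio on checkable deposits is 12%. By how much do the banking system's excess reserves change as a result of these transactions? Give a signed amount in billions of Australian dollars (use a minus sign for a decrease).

Currency deposit $395 billion: reserves +$395B, deposits +$395B.
Government account inflow $410 billion: reserves −$410B, deposits −$410B.
Discount-window loan $278 billion: reserves +$278B, deposits 0.
Totals: Δreserves = +$263B, Δdeposits = −$15B.
Δrequired reserves = 12% × −$15B = −$1.8B.
Δexcess reserves = Δreserves − Δrequired = +$263B − (−$1.8B) = +$264.8 billion.

+$264.8 billion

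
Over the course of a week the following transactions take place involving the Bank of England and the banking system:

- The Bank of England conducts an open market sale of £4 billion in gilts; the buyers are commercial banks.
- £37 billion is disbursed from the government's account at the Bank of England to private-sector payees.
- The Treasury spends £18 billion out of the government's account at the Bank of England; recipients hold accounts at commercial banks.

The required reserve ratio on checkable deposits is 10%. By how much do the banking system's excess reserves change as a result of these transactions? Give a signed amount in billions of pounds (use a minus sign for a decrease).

OMO sale (to banks) £4 billion: reserves −£4B, deposits 0.
Government spending £37 billion: reserves +£37B, deposits +£37B.
Government spending £18 billion: reserves +£18B, deposits +£18B.
Totals: Δreserves = +£51B, Δdeposits = +£55B.
Δrequired reserves = 10% × +£55B = +£5.5B.
Δexcess reserves = Δreserves − Δrequired = +£51B − (+£5.5B) = +£45.5 billion.

+£45.5 billion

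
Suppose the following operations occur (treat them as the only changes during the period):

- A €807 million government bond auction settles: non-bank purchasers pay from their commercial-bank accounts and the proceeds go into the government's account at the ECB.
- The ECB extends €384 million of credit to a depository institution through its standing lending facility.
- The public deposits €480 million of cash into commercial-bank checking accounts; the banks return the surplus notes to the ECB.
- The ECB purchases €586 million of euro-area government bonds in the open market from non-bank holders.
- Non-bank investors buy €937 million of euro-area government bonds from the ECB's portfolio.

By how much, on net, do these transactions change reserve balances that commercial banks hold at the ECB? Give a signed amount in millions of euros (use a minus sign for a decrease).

ECB balance sheet:
  Assets:      Securities −€351M, Loans to banks +€384M
  Liabilities: Bank reserves −€294M, Currency in circulation −€480M, Government deposits +€807M
So the change in reserve balances that commercial banks hold at the ECB is -€294 million.

-€294 million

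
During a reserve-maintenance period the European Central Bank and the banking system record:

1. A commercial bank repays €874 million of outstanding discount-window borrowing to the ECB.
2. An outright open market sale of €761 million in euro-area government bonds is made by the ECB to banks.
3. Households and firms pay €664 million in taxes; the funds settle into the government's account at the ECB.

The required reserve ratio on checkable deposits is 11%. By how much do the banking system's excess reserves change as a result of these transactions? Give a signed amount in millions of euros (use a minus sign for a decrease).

-€2225.96 million

Discount-window repayment €874 million: reserves −€874M, deposits 0.
OMO sale (to banks) €761 million: reserves −€761M, deposits 0.
Government account inflow €664 million: reserves −€664M, deposits −€664M.
Totals: Δreserves = −€2299M, Δdeposits = −€664M.
Δrequired reserves = 11% × −€664M = −€73.04M.
Δexcess reserves = Δreserves − Δrequired = −€2299M − (−€73.04M) = -€2225.96 million.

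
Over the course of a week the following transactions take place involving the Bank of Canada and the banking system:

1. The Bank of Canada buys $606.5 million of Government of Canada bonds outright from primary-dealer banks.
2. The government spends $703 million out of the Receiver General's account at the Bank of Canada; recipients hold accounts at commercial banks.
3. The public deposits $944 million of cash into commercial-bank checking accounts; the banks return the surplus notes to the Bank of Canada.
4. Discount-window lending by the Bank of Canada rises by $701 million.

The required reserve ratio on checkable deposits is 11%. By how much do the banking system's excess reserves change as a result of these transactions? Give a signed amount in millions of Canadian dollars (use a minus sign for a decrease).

OMO purchase (from banks) $606.5 million: reserves +$606.5M, deposits 0.
Government spending $703 million: reserves +$703M, deposits +$703M.
Currency deposit $944 million: reserves +$944M, deposits +$944M.
Discount-window loan $701 million: reserves +$701M, deposits 0.
Totals: Δreserves = +$2954.5M, Δdeposits = +$1647M.
Δrequired reserves = 11% × +$1647M = +$181.17M.
Δexcess reserves = Δreserves − Δrequired = +$2954.5M − (+$181.17M) = +$2773.33 million.

+$2773.33 million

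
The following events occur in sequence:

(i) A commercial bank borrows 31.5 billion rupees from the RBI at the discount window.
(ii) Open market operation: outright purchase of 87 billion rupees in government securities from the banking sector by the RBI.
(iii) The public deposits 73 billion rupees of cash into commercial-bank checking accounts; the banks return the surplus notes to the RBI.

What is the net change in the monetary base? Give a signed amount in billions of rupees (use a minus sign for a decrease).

+118.5 billion

Discount-window loan 31.5 billion rupees: RBI balance sheet expands → +31.5B.
OMO purchase (from banks) 87 billion rupees: RBI balance sheet expands → +87B.
Currency deposit 73 billion rupees: just a shift between currency and reserves — both are base money → 0.
Net: 31.5 + 87 + 0 = +118.5 billion.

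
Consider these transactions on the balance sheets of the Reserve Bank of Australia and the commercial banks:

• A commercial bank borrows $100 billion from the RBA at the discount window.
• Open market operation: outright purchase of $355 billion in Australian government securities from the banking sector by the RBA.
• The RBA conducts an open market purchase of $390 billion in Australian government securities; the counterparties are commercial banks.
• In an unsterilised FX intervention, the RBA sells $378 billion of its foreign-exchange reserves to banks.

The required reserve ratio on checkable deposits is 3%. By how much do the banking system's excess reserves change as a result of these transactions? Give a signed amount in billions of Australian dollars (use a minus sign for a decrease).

+$467 billion

Discount-window loan $100 billion: reserves +$100B, deposits 0.
OMO purchase (from banks) $355 billion: reserves +$355B, deposits 0.
OMO purchase (from banks) $390 billion: reserves +$390B, deposits 0.
FX sale $378 billion: reserves −$378B, deposits 0.
Totals: Δreserves = +$467B, Δdeposits = 0.
Δrequired reserves = 3% × 0 = 0.
Δexcess reserves = Δreserves − Δrequired = +$467B − (0) = +$467 billion.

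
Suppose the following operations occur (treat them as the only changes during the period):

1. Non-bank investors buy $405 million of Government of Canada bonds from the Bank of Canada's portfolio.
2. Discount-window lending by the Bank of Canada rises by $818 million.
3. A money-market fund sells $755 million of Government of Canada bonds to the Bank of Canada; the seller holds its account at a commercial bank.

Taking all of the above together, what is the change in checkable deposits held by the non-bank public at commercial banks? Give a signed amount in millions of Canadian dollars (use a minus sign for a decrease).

+$350 million

Bank of Canada balance sheet:
  Assets:      Securities +$350M, Loans to banks +$818M
  Liabilities: Bank reserves +$1168M
Commercial banking system:
  Assets:      Reserves at CB +$1168M
  Liabilities: Checkable deposits +$350M, Borrowings from CB +$818M
So the change in checkable deposits held by the non-bank public at commercial banks is +$350 million.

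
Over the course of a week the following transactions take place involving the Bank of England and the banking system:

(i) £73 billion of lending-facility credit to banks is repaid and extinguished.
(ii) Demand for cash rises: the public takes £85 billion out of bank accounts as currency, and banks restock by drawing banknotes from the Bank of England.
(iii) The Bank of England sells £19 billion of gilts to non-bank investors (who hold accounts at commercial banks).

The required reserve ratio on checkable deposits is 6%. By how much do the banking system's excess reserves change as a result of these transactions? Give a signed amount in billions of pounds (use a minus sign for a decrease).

-£170.76 billion

Discount-window repayment £73 billion: reserves −£73B, deposits 0.
Currency withdrawal £85 billion: reserves −£85B, deposits −£85B.
Asset sale (to non-banks) £19 billion: reserves −£19B, deposits −£19B.
Totals: Δreserves = −£177B, Δdeposits = −£104B.
Δrequired reserves = 6% × −£104B = −£6.24B.
Δexcess reserves = Δreserves − Δrequired = −£177B − (−£6.24B) = -£170.76 billion.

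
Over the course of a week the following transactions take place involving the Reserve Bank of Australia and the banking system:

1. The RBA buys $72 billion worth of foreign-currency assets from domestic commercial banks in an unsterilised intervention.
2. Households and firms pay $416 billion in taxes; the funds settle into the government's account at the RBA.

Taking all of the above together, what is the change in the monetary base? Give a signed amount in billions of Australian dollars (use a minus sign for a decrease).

FX purchase $72 billion: RBA balance sheet expands → +$72B.
Government account inflow $416 billion: reserves shift to a non-base liability → −$416B.
Net: 72 − 416 = -$344 billion.

-$344 billion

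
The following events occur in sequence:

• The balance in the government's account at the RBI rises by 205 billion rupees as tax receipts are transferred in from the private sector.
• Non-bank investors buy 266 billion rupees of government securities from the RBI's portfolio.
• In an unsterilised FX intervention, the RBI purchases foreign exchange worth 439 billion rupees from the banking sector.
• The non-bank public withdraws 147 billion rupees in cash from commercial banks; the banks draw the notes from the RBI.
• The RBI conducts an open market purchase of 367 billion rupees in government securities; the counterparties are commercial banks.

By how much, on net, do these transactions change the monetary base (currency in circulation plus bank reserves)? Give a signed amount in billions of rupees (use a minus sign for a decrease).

+335 billion

RBI balance sheet:
  Assets:      Securities +101B, Foreign assets +439B
  Liabilities: Bank reserves +188B, Currency in circulation +147B, Government deposits +205B
Commercial banking system:
  Assets:      Reserves at CB +188B, Securities −367B, Foreign assets −439B
  Liabilities: Checkable deposits −618B
Monetary base = currency + reserves: +147B + (+188B) = +335 billion.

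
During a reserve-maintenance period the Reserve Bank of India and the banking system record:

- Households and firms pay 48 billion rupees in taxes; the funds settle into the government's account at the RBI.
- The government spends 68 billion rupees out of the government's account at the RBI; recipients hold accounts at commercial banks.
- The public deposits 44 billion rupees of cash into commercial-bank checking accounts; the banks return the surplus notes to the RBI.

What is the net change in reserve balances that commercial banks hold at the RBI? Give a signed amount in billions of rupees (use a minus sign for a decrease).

RBI balance sheet:
  Assets:      no change
  Liabilities: Bank reserves +64B, Currency in circulation −44B, Government deposits −20B
So the change in reserve balances that commercial banks hold at the RBI is +64 billion.

+64 billion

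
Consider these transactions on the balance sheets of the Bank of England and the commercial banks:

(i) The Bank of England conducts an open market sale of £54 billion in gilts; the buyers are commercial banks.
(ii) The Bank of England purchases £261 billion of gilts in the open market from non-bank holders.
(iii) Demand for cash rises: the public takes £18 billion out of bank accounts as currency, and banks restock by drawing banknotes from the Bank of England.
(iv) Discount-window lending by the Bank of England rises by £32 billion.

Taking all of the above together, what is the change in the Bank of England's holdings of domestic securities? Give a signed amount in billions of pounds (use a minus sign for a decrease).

+£207 billion

Bank of England balance sheet:
  Assets:      Securities +£207B, Loans to banks +£32B
  Liabilities: Bank reserves +£221B, Currency in circulation +£18B
So the change in the Bank of England's holdings of domestic securities is +£207 billion.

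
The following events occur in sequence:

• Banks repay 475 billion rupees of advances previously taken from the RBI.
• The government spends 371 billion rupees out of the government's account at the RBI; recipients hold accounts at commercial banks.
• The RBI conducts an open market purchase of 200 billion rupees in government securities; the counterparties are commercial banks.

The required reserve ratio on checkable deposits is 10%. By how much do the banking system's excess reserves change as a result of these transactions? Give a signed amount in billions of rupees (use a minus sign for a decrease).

+58.9 billion

Discount-window repayment 475 billion rupees: reserves −475B, deposits 0.
Government spending 371 billion rupees: reserves +371B, deposits +371B.
OMO purchase (from banks) 200 billion rupees: reserves +200B, deposits 0.
Totals: Δreserves = +96B, Δdeposits = +371B.
Δrequired reserves = 10% × +371B = +37.1B.
Δexcess reserves = Δreserves − Δrequired = +96B − (+37.1B) = +58.9 billion.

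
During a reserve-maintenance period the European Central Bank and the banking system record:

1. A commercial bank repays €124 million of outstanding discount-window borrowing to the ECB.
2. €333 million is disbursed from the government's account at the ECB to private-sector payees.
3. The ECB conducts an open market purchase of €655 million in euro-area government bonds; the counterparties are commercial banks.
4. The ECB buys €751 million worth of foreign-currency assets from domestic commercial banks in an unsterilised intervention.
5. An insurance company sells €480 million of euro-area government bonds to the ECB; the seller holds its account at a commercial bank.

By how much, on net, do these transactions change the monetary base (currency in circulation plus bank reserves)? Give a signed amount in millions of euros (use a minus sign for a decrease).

Discount-window repayment €124 million: ECB balance sheet contracts → −€124M.
Government spending €333 million: a non-base liability converts back to reserves → +€333M.
OMO purchase (from banks) €655 million: ECB balance sheet expands → +€655M.
FX purchase €751 million: ECB balance sheet expands → +€751M.
Asset purchase (from non-banks) €480 million: ECB balance sheet expands → +€480M.
Net: −124 + 333 + 655 + 751 + 480 = +€2095 million.

+€2095 million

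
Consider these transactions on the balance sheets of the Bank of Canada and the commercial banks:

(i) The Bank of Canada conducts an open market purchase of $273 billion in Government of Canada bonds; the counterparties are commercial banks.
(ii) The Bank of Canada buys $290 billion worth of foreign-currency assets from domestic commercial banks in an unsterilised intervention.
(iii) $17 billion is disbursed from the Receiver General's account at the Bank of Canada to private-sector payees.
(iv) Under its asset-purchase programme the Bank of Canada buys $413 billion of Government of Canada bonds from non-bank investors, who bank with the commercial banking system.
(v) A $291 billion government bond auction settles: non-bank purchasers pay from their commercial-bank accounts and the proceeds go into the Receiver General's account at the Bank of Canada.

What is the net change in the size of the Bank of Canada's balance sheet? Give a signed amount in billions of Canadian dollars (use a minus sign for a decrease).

+$976 billion

OMO purchase (from banks) $273 billion: a Bank of Canada asset is acquired → +$273B.
FX purchase $290 billion: a Bank of Canada asset is acquired → +$290B.
Government spending $17 billion: only the composition of liabilities changes → 0.
Asset purchase (from non-banks) $413 billion: a Bank of Canada asset is acquired → +$413B.
Government account inflow $291 billion: only the composition of liabilities changes → 0.
Net: 273 + 290 + 0 + 413 + 0 = +$976 billion.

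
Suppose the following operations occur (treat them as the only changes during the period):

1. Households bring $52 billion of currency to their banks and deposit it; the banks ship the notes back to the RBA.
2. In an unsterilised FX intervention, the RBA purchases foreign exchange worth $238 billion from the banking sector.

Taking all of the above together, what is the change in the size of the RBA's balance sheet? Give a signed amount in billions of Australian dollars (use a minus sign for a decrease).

Currency deposit $52 billion: only the composition of liabilities changes → 0.
FX purchase $238 billion: an RBA asset is acquired → +$238B.
Net: 0 + 238 = +$238 billion.

+$238 billion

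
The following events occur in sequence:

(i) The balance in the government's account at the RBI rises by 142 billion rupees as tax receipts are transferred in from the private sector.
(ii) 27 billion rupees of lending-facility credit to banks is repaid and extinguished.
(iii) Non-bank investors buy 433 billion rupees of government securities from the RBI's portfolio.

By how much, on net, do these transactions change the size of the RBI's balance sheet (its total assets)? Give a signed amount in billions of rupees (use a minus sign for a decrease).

-460 billion

RBI balance sheet:
  Assets:      Securities −433B, Loans to banks −27B
  Liabilities: Bank reserves −602B, Government deposits +142B
Change in total RBI assets = -460 billion.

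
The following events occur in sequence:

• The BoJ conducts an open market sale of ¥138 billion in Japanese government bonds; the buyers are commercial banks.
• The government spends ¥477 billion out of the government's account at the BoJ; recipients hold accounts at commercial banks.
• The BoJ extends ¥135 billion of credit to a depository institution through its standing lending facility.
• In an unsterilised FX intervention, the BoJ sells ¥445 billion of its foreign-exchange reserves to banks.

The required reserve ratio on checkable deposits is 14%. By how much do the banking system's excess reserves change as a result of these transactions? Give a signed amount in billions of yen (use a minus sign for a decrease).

OMO sale (to banks) ¥138 billion: reserves −¥138B, deposits 0.
Government spending ¥477 billion: reserves +¥477B, deposits +¥477B.
Discount-window loan ¥135 billion: reserves +¥135B, deposits 0.
FX sale ¥445 billion: reserves −¥445B, deposits 0.
Totals: Δreserves = +¥29B, Δdeposits = +¥477B.
Δrequired reserves = 14% × +¥477B = +¥66.78B.
Δexcess reserves = Δreserves − Δrequired = +¥29B − (+¥66.78B) = -¥37.78 billion.

-¥37.78 billion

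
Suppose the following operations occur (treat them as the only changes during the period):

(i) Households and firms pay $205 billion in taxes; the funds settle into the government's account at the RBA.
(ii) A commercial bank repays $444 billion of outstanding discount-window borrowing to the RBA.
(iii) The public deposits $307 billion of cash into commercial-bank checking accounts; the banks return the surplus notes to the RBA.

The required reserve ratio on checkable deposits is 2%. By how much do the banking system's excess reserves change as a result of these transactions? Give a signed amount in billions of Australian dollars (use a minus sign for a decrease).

Government account inflow $205 billion: reserves −$205B, deposits −$205B.
Discount-window repayment $444 billion: reserves −$444B, deposits 0.
Currency deposit $307 billion: reserves +$307B, deposits +$307B.
Totals: Δreserves = −$342B, Δdeposits = +$102B.
Δrequired reserves = 2% × +$102B = +$2.04B.
Δexcess reserves = Δreserves − Δrequired = −$342B − (+$2.04B) = -$344.04 billion.

-$344.04 billion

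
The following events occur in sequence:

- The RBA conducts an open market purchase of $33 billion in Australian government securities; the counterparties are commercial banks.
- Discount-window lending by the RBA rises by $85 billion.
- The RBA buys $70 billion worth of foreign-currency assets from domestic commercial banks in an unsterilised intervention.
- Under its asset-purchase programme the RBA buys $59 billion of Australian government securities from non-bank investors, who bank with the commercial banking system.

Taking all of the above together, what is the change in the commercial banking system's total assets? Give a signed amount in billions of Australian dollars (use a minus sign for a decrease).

OMO purchase (from banks) $33 billion: just an asset swap on bank balance sheets → 0.
Discount-window loan $85 billion: bank balance sheets expand → +$85B.
FX purchase $70 billion: just an asset swap on bank balance sheets → 0.
Asset purchase (from non-banks) $59 billion: bank balance sheets expand → +$59B.
Net: 0 + 85 + 0 + 59 = +$144 billion.

+$144 billion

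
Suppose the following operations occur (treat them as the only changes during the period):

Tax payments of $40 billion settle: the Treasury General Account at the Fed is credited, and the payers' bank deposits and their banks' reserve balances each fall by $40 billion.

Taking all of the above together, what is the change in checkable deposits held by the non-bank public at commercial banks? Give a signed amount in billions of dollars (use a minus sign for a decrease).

Government account inflow $40 billion: non-bank counterparties' bank balances fall → −$40B.

-$40 billion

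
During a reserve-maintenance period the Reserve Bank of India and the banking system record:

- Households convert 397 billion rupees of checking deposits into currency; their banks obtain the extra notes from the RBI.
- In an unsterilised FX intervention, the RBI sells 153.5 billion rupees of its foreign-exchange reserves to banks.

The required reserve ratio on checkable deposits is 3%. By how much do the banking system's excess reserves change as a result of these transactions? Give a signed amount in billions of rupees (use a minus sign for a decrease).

-538.59 billion

Currency withdrawal 397 billion rupees: reserves −397B, deposits −397B.
FX sale 153.5 billion rupees: reserves −153.5B, deposits 0.
Totals: Δreserves = −550.5B, Δdeposits = −397B.
Δrequired reserves = 3% × −397B = −11.91B.
Δexcess reserves = Δreserves − Δrequired = −550.5B − (−11.91B) = -538.59 billion.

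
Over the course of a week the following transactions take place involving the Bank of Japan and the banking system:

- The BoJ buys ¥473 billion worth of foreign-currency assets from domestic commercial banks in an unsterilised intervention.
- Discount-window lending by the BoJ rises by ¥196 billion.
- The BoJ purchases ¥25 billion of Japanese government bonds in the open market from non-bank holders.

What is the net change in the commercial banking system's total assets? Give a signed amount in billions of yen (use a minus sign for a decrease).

+¥221 billion

BoJ balance sheet:
  Assets:      Securities +¥25B, Loans to banks +¥196B, Foreign assets +¥473B
  Liabilities: Bank reserves +¥694B
Commercial banking system:
  Assets:      Reserves at CB +¥694B, Foreign assets −¥473B
  Liabilities: Checkable deposits +¥25B, Borrowings from CB +¥196B
Change in total bank assets = +¥221 billion.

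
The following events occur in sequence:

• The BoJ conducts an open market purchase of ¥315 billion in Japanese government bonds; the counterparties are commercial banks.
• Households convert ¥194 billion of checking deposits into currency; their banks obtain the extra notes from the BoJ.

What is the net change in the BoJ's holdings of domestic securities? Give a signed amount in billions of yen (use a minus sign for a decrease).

BoJ balance sheet:
  Assets:      Securities +¥315B
  Liabilities: Bank reserves +¥121B, Currency in circulation +¥194B
So the change in the BoJ's holdings of domestic securities is +¥315 billion.

+¥315 billion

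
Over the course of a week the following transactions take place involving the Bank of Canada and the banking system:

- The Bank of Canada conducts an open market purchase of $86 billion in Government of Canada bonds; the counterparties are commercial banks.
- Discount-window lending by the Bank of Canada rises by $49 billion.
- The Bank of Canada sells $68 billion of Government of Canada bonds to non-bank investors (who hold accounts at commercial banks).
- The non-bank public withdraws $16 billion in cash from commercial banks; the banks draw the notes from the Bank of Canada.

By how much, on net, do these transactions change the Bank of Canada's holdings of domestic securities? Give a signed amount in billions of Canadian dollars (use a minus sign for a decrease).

+$18 billion

OMO purchase (from banks) $86 billion: securities added to the Bank of Canada's portfolio → +$86B.
Discount-window loan $49 billion: the Bank of Canada's securities portfolio is untouched → 0.
Asset sale (to non-banks) $68 billion: securities removed from the Bank of Canada's portfolio → −$68B.
Currency withdrawal $16 billion: the Bank of Canada's securities portfolio is untouched → 0.
Net: 86 + 0 − 68 + 0 = +$18 billion.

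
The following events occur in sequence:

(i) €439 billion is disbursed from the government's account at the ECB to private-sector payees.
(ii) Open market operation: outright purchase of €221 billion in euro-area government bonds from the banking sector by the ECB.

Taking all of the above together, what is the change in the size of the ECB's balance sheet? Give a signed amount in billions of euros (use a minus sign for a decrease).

ECB balance sheet:
  Assets:      Securities +€221B
  Liabilities: Bank reserves +€660B, Government deposits −€439B
Commercial banking system:
  Assets:      Reserves at CB +€660B, Securities −€221B
  Liabilities: Checkable deposits +€439B
Change in total ECB assets = +€221 billion.

+€221 billion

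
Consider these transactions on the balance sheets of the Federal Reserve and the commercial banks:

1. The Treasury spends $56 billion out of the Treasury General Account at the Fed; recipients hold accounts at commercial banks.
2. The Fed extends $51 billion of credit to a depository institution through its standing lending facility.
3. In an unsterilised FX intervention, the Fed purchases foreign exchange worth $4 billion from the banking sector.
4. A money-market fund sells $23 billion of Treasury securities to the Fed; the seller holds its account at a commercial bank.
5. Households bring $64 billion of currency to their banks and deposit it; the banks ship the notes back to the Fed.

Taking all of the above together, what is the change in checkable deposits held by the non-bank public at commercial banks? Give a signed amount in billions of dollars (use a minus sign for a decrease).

Fed balance sheet:
  Assets:      Securities +$23B, Loans to banks +$51B, Foreign assets +$4B
  Liabilities: Bank reserves +$198B, Currency in circulation −$64B, Government deposits −$56B
Commercial banking system:
  Assets:      Reserves at CB +$198B, Foreign assets −$4B
  Liabilities: Checkable deposits +$143B, Borrowings from CB +$51B
So the change in checkable deposits held by the non-bank public at commercial banks is +$143 billion.

+$143 billion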